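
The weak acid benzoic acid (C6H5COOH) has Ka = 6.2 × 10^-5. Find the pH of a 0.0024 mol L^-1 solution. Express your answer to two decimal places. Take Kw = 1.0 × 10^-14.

C6H5COOH ⇌ C6H5COO- + H+
Ka = [H+]²/(0.0024 − [H+]) = 6.2 × 10^-5
The 5% rule fails; solving [H+]² + Ka·[H+] − Ka·C₀ = 0 exactly:
[H+] = [−6.2e-05 + √(6.2e-05² + 5.95e-07)]/2 = 3.56 × 10^-4 M
pH = −log[H+] = −log(3.56 × 10^-4) = 3.45

pH = 3.45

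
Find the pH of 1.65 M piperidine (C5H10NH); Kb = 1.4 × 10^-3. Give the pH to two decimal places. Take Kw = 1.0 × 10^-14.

C5H10NH + H2O ⇌ C5H10NH2+ + OH-
From the ICE table, Kb = [OH-]²/(1.65 − [OH-]) = 1.4 × 10^-3.
Neglecting [OH-] in the denominator: [OH-] = √(1.4 × 10^-3 × 1.65) = 4.81 × 10^-2 M
([OH-]/C₀ = 2.9% < 5%, so the approximation holds.)
pOH = 1.32, so pH = 14.00 − pOH = 12.68

pH = 12.68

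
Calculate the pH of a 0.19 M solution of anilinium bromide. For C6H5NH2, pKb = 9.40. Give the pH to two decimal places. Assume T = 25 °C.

pH = 2.66

C6H5NH3+ is the conjugate acid of the weak base C6H5NH2.
Kb = 10^(−9.40) = 3.98 × 10^-10
Ka = Kw/Kb = 1.0×10^-14 / 3.98 × 10^-10 = 2.51 × 10^-5
Ka = [H+]²/(0.19 − [H+]) = 2.51 × 10^-5
Neglecting [H+] in the denominator: [H+] = √(2.51 × 10^-5 × 0.19) = 2.18 × 10^-3 M
pH = −log[H+] = −log(2.18 × 10^-3) = 2.66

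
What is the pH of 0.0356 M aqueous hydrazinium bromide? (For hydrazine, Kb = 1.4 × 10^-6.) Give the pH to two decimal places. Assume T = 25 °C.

N2H5+ is the conjugate acid of the weak base N2H4.
Ka = Kw/Kb = 1.0×10^-14 / 1.4 × 10^-6 = 7.14 × 10^-9
From the ICE table, Ka = x²/(0.0356 − x) = 7.14 × 10^-9.
Since Ka ≪ C₀, x ≈ √(Ka·C₀) = 1.59 × 10^-5 M.
Check: 0.045% ionized — well under 5%, approximation valid.
pH = −log(1.59 × 10^-5) = 4.80

pH = 4.80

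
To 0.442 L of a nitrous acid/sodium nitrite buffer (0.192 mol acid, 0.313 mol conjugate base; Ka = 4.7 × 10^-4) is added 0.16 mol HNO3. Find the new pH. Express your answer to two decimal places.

pH = 2.97

Added H+ converts NO2- to HNO2: HNO2 → 0.352 mol, NO2- → 0.153 mol.
pKa = −log(4.7 × 10^-4) = 3.328
Henderson–Hasselbalch with mole ratio 0.153/0.352: pH = 3.328 + (-0.362)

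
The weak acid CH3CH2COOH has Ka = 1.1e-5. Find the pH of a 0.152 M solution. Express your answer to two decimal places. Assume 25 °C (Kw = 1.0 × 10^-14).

pH = 2.89

CH3CH2COOH ⇌ CH3CH2COO- + H+
Ka = [H+]²/(0.152 − [H+]) = 1.1 × 10^-5
Neglecting [H+] in the denominator: [H+] = √(1.1 × 10^-5 × 0.152) = 1.29 × 10^-3 M
Check: 0.85% ionized — well under 5%, approximation valid.
pH = −log[H+] = −log(1.29 × 10^-3) = 2.89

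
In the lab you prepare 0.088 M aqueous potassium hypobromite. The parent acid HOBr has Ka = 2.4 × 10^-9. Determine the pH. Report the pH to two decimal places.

pH = 10.78

OBr- is the conjugate base of the weak acid HOBr.
Kb = Kw/Ka = 1.0×10^-14 / 2.4 × 10^-9 = 4.17 × 10^-6
From the ICE table, Kb = x²/(0.088 − x) = 4.17 × 10^-6.
Assume x ≪ 0.088: x ≈ √(4.17 × 10^-6 × 0.088) = 6.06 × 10^-4 M
(x/C₀ = 0.69% < 5%, so the approximation holds.)
pOH = 3.22, so pH = 14.00 − pOH = 10.78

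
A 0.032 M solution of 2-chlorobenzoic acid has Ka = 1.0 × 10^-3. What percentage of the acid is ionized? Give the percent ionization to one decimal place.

ClC6H4COOH ⇌ ClC6H4COO- + H+; let x = [H+] at equilibrium.
Ka = x²/(C₀ − x); solving the quadratic gives x = 5.18 × 10^-3 M.
Fraction ionized = 5.18 × 10^-3 / 0.032 = 0.1619 → 16.2%

16.2%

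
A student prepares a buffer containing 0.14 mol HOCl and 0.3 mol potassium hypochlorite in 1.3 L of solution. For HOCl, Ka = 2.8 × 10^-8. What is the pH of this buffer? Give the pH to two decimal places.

pKa = −log(2.8 × 10^-8) = 7.553
Henderson–Hasselbalch: pH = pKa + log([OCl-]/[HOCl]) = 7.553 + log(0.3/0.14)
pH = 7.553 + (+0.331) = 7.88

pH = 7.88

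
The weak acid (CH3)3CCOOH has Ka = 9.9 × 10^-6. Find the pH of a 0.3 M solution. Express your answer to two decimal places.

(CH3)3CCOOH ⇌ (CH3)3CCOO- + H+
From the ICE table, Ka = [H+]²/(0.3 − [H+]) = 9.9 × 10^-6.
Neglecting [H+] in the denominator: [H+] = √(9.9 × 10^-6 × 0.3) = 1.72 × 10^-3 M
([H+]/C₀ = 0.57% < 5%, so the approximation holds.)
pH = −log[H+] = −log(1.72 × 10^-3) = 2.76

pH = 2.76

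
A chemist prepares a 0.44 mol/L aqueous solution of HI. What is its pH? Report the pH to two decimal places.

HI is a strong acid and dissociates completely, so [H+] = 0.44 M.
pH = -log(0.44) = 0.36

pH = 0.36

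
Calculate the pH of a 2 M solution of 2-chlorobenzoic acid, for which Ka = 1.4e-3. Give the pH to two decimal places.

ClC6H4COOH ⇌ ClC6H4COO- + H+
Let x = [H+] at equilibrium. Ka = x²/(2 − x).
Since Ka ≪ C₀, x ≈ √(Ka·C₀) = 5.29 × 10^-2 M.
Check: 2.6% ionized — well under 5%, approximation valid.
pH = −log(5.29 × 10^-2) = 1.28

pH = 1.28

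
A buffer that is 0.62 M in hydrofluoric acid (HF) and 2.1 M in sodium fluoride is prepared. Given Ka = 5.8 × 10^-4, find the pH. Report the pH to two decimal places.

pKa = −log(5.8 × 10^-4) = 3.237
pH = pKa + log([A⁻]/[HA]) = 3.237 + log(2.1/0.62)
pH = 3.237 + (+0.530) = 3.77

pH = 3.77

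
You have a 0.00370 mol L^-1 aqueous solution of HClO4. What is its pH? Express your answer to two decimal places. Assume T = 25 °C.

HClO4 is a strong acid and dissociates completely, so [H+] = 0.00370 M.
pH = -log(0.0037) = 2.43

pH = 2.43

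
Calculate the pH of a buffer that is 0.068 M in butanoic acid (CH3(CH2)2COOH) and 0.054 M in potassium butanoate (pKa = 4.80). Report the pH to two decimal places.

Henderson–Hasselbalch: pH = pKa + log([CH3(CH2)2COO-]/[CH3(CH2)2COOH]) = 4.80 + log(0.054/0.068)
pH = 4.80 + (-0.100) = 4.70

pH = 4.70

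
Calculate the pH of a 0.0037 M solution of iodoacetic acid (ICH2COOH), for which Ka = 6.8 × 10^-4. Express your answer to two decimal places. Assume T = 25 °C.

pH = 2.89

ICH2COOH ⇌ ICH2COO- + H+
Ka = x²/(0.0037 − x) = 6.8 × 10^-4
The 5% rule fails; solving x² + Ka·x − Ka·C₀ = 0 exactly:
x = [−0.00068 + √(0.00068² + 1.01e-05)]/2 = 1.28 × 10^-3 M
pH = −log(1.28 × 10^-3) = 2.89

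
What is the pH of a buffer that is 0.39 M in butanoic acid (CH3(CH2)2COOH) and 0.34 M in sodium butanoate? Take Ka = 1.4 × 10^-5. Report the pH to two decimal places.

pKa = −log(1.4 × 10^-5) = 4.854
Henderson–Hasselbalch: pH = pKa + log([CH3(CH2)2COO-]/[CH3(CH2)2COOH]) = 4.854 + log(0.34/0.39)
pH = 4.854 + (-0.060) = 4.79

pH = 4.79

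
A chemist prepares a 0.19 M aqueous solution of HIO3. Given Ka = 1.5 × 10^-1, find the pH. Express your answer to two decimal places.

HIO3 ⇌ IO3- + H+
From the ICE table, Ka = [H+]²/(0.19 − [H+]) = 1.5 × 10^-1.
The 5% rule fails; solving [H+]² + Ka·[H+] − Ka·C₀ = 0 exactly:
[H+] = (−Ka + √(Ka² + 4·Ka·C₀))/2 = 1.10 × 10^-1 M
pH = −log[H+] = −log(1.10 × 10^-1) = 0.96

pH = 0.96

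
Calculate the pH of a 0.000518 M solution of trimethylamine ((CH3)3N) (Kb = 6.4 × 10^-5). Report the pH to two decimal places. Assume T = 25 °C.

pH = 10.18

(CH3)3N + H2O ⇌ (CH3)3NH+ + OH-
Let x = [OH-] at equilibrium. Kb = x²/(0.000518 − x).
The 5% rule fails; solving x² + Kb·x − Kb·C₀ = 0 exactly:
x = [−6.4e-05 + √(6.4e-05² + 1.33e-07)]/2 = 1.53 × 10^-4 M
pOH = −log(1.53 × 10^-4) = 3.82; pH = 14.00 − 3.82 = 10.18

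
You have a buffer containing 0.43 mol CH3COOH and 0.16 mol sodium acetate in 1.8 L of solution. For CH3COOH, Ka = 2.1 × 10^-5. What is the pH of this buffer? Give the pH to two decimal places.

pKa = −log(2.1 × 10^-5) = 4.678
pH = pKa + log([A⁻]/[HA]) = 4.678 + log(0.16/0.43)
pH = 4.678 + (-0.429) = 4.25

pH = 4.25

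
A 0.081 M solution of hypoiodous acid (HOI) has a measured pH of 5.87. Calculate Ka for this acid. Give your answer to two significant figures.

[H+] = 10^(-5.87) = 1.35 × 10^-6 M
At equilibrium [HA] = 0.081 − 1.35 × 10^-6 = 8.10 × 10^-2 M
Ka = [H+][A-]/[HA] = (1.35 × 10^-6)² / 8.10 × 10^-2 = 2.2 × 10^-11

Ka = 2.2 × 10^-11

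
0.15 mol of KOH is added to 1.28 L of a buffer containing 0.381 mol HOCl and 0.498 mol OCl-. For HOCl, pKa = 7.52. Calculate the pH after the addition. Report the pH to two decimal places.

OH- converts HOCl to OCl-: HOCl → 0.231 mol, OCl- → 0.648 mol.
pH = pKa + log([A⁻]/[HA]) = 7.52 + log(0.648/0.231) = 7.52 +0.448

pH = 7.97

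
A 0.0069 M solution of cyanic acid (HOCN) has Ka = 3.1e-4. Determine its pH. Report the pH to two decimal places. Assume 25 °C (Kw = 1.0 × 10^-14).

HOCN ⇌ OCN- + H+
From the ICE table, Ka = x²/(0.0069 − x) = 3.1 × 10^-4.
The 5% rule fails; solving x² + Ka·x − Ka·C₀ = 0 exactly:
x = [−0.00031 + √(0.00031² + 8.56e-06)]/2 = 1.32 × 10^-3 M
pH = −log[H+] = −log(1.32 × 10^-3) = 2.88

pH = 2.88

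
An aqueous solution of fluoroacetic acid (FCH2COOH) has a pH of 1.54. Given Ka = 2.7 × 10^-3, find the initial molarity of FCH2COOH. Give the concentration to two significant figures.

C₀ = 3.4 × 10^-1 M

[H+] = 10^(-1.54) = 2.88 × 10^-2 M = x
Ka = x²/(C₀ − x) ⇒ C₀ = x + x²/Ka
C₀ = 2.88 × 10^-2 + (2.88 × 10^-2)²/(2.7 × 10^-3) = 3.36 × 10^-1 M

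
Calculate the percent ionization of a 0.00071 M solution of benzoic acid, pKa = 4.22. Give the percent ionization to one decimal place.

25.2%

C6H5COOH ⇌ C6H5COO- + H+; let x = [H+] at equilibrium.
Ka = 10^(−4.22) = 6.03 × 10^-5
Ka = x²/(C₀ − x); solving the quadratic gives x = 1.79 × 10^-4 M.
% ionization = x/C₀ × 100% = 1.79 × 10^-4/0.00071 × 100% = 25.2%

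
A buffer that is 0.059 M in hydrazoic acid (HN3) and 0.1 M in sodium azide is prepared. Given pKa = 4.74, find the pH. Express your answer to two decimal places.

pH = 4.97

Using pH = pKa + log([base]/[acid]) with [base]/[acid] = 0.1/0.059:
pH = 4.74 + (+0.229) = 4.97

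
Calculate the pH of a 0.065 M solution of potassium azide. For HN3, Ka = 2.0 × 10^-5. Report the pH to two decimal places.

N3- is the conjugate base of the weak acid HN3.
Kb = Kw/Ka = 1.0×10^-14 / 2.0 × 10^-5 = 5.00 × 10^-10
Kb = x²/(0.065 − x) = 5.00 × 10^-10
Since Kb ≪ C₀, x ≈ √(Kb·C₀) = 5.70 × 10^-6 M.
(x/C₀ = 0.0088% < 5%, so the approximation holds.)
pOH = −log(5.70 × 10^-6) = 5.24; pH = 14.00 − 5.24 = 8.76

pH = 8.76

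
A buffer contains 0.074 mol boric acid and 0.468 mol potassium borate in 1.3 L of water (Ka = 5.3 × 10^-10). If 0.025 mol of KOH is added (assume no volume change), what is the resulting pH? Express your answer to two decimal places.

pH = 10.28

OH- converts B(OH)3 to B(OH)4-: B(OH)3 → 0.049 mol, B(OH)4- → 0.493 mol.
pKa = −log(5.3 × 10^-10) = 9.276
pH = pKa + log([A⁻]/[HA]) = 9.276 + log(0.493/0.049) = 9.276 +1.003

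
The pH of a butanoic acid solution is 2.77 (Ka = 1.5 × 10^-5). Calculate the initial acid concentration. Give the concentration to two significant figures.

C₀ = 1.9 × 10^-1 M

[H+] = 10^(-2.77) = 1.70 × 10^-3 M = x
Ka = x²/(C₀ − x) ⇒ C₀ = x + x²/Ka
C₀ = 1.70 × 10^-3 + (1.70 × 10^-3)²/(1.5 × 10^-5) = 1.94 × 10^-1 M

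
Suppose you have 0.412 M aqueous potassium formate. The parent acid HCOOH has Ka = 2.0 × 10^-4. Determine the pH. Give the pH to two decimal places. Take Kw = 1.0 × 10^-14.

pH = 8.66

HCOO- is the conjugate base of the weak acid HCOOH.
Kb = Kw/Ka = 1.0×10^-14 / 2.0 × 10^-4 = 5.00 × 10^-11
From the ICE table, Kb = [OH-]²/(0.412 − [OH-]) = 5.00 × 10^-11.
Assume [OH-] ≪ 0.412: [OH-] ≈ √(5.00 × 10^-11 × 0.412) = 4.54 × 10^-6 M
pOH = 5.34, so pH = 14.00 − pOH = 8.66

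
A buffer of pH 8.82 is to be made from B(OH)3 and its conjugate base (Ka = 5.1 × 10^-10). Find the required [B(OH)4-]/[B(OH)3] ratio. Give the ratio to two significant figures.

ratio = 0.34

pKa = -log(5.1 × 10^-10) = 9.292
pH = pKa + log(r) ⇒ log(r) = 8.82 − 9.292 = -0.472
r = [B(OH)4-]/[B(OH)3] = 10^(-0.472) = 0.337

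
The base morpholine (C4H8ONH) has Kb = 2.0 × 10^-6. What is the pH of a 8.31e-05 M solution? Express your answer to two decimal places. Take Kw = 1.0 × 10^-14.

C4H8ONH + H2O ⇌ C4H8ONH2+ + OH-
Kb = [OH-]²/(8.31e-05 − [OH-]) = 2.0 × 10^-6
The 5% rule fails; solving [OH-]² + Kb·[OH-] − Kb·C₀ = 0 exactly:
[OH-] = [−2e-06 + √(2e-06² + 6.65e-10)]/2 = 1.19 × 10^-5 M
pOH = −log(1.19 × 10^-5) = 4.92; pH = 14.00 − 4.92 = 9.08

pH = 9.08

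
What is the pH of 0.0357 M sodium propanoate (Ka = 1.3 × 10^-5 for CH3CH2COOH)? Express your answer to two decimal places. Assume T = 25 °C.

CH3CH2COO- is the conjugate base of the weak acid CH3CH2COOH.
Kb = Kw/Ka = 1.0×10^-14 / 1.3 × 10^-5 = 7.69 × 10^-10
Kb = x²/(0.0357 − x) = 7.69 × 10^-10
Assume x ≪ 0.0357: x ≈ √(7.69 × 10^-10 × 0.0357) = 5.24 × 10^-6 M
(x/C₀ = 0.015% < 5%, so the approximation holds.)
pOH = 5.28, so pH = 14.00 − pOH = 8.72

pH = 8.72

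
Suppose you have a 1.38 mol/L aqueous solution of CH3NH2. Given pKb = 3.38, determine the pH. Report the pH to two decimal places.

pH = 12.38

CH3NH2 + H2O ⇌ CH3NH3+ + OH-
Kb = 10^(−3.38) = 4.17 × 10^-4
From the ICE table, Kb = [OH-]²/(1.38 − [OH-]) = 4.17 × 10^-4.
Assume [OH-] ≪ 1.38: [OH-] ≈ √(4.17 × 10^-4 × 1.38) = 2.40 × 10^-2 M
Check: 1.7% ionized — well under 5%, approximation valid.
pOH = 1.62, so pH = 14.00 − pOH = 12.38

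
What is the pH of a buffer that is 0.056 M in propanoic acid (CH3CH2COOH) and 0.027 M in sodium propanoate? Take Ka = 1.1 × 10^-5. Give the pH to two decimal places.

pH = 4.64

pKa = −log(1.1 × 10^-5) = 4.959
Using pH = pKa + log([base]/[acid]) with [base]/[acid] = 0.027/0.056:
pH = 4.959 + (-0.317) = 4.64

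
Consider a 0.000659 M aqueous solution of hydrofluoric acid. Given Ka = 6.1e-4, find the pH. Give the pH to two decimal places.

HF ⇌ F- + H+
Let x = [H+] at equilibrium. Ka = x²/(0.000659 − x).
The 5% rule fails; solving x² + Ka·x − Ka·C₀ = 0 exactly:
x = (−Ka + √(Ka² + 4·Ka·C₀))/2 = 3.99 × 10^-4 M
pH = −log[H+] = −log(3.99 × 10^-4) = 3.40

pH = 3.40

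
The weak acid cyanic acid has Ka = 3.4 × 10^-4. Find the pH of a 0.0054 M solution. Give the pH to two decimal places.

pH = 2.92

HOCN ⇌ OCN- + H+
From the ICE table, Ka = [H+]²/(0.0054 − [H+]) = 3.4 × 10^-4.
Here C₀/Ka ≈ 15.9, so the small-[H+] approximation fails. Use the quadratic:
[H+] = [−0.00034 + √(0.00034² + 7.34e-06)]/2 = 1.20 × 10^-3 M
pH = −log(1.20 × 10^-3) = 2.92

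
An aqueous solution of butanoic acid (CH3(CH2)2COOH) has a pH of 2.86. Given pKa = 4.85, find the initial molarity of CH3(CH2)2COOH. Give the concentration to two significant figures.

[H+] = 10^(-2.86) = 1.38 × 10^-3 M = x
Ka = 10^(−4.85) = 1.41 × 10^-5
Ka = x²/(C₀ − x) ⇒ C₀ = x + x²/Ka
C₀ = 1.38 × 10^-3 + (1.38 × 10^-3)²/(1.41 × 10^-5) = 1.36 × 10^-1 M

C₀ = 1.4 × 10^-1 M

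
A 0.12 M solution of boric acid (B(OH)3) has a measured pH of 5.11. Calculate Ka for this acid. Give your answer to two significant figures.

Ka = 5.0 × 10^-10

[H+] = 10^(-5.11) = 7.76 × 10^-6 M
At equilibrium [HA] = 0.12 − 7.76 × 10^-6 = 1.20 × 10^-1 M
Ka = [H+][A-]/[HA] = (7.76 × 10^-6)² / 1.20 × 10^-1 = 5.0 × 10^-10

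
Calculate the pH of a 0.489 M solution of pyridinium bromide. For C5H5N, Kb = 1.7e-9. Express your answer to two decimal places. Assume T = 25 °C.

pH = 2.77

C5H5NH+ is the conjugate acid of the weak base C5H5N.
Ka = Kw/Kb = 1.0×10^-14 / 1.7 × 10^-9 = 5.88 × 10^-6
Ka = [H+]²/(0.489 − [H+]) = 5.88 × 10^-6
Neglecting [H+] in the denominator: [H+] = √(5.88 × 10^-6 × 0.489) = 1.70 × 10^-3 M
pH = −log[H+] = −log(1.70 × 10^-3) = 2.77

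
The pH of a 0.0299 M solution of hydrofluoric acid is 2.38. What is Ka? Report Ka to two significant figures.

[H+] = 10^(-2.38) = 4.17 × 10^-3 M
At equilibrium [HA] = 0.0299 − 4.17 × 10^-3 = 2.57 × 10^-2 M
Ka = [H+][A-]/[HA] = (4.17 × 10^-3)² / 2.57 × 10^-2 = 6.8 × 10^-4

Ka = 6.8 × 10^-4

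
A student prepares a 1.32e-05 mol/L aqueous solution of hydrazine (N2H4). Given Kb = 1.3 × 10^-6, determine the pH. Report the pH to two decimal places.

N2H4 + H2O ⇌ N2H5+ + OH-
Let x = [OH-] at equilibrium. Kb = x²/(1.32e-05 − x).
Here C₀/Kb ≈ 10.2, so the small-x approximation fails. Use the quadratic:
x = (−Kb + √(Kb² + 4·Kb·C₀))/2 = 3.54 × 10^-6 M
pOH = 5.45, so pH = 14.00 − pOH = 8.55

pH = 8.55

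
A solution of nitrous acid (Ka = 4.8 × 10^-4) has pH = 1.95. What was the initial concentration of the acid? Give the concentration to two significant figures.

[H+] = 10^(-1.95) = 1.12 × 10^-2 M = x
Ka = x²/(C₀ − x) ⇒ C₀ = x + x²/Ka
C₀ = 1.12 × 10^-2 + (1.12 × 10^-2)²/(4.8 × 10^-4) = 2.73 × 10^-1 M

C₀ = 2.7 × 10^-1 M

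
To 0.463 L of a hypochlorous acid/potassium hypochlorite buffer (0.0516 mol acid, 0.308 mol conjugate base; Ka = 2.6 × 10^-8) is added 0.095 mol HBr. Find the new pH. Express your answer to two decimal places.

pH = 7.75

Added H+ converts OCl- to HOCl: HOCl → 0.147 mol, OCl- → 0.213 mol.
pKa = −log(2.6 × 10^-8) = 7.585
pH = pKa + log([A⁻]/[HA]) = 7.585 + log(0.213/0.147) = 7.585 +0.161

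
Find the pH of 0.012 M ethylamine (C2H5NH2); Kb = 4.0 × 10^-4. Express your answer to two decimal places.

C2H5NH2 + H2O ⇌ C2H5NH3+ + OH-
Kb = [OH-]²/(0.012 − [OH-]) = 4.0 × 10^-4
The 5% rule fails; solving [OH-]² + Kb·[OH-] − Kb·C₀ = 0 exactly:
[OH-] = [−0.0004 + √(0.0004² + 1.92e-05)]/2 = 2.00 × 10^-3 M
pOH = −log(2.00 × 10^-3) = 2.70; pH = 14.00 − 2.70 = 11.30

pH = 11.30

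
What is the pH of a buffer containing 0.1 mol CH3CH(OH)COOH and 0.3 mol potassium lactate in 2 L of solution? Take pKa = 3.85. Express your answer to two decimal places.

pH = 4.33

pH = pKa + log([A⁻]/[HA]) = 3.85 + log(0.3/0.1)
pH = 3.85 + (+0.477) = 4.33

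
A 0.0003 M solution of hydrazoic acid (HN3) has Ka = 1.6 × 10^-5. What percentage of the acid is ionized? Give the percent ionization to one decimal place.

20.6%

HN3 ⇌ N3- + H+; let x = [H+] at equilibrium.
Ka = x²/(C₀ − x); solving the quadratic gives x = 6.17 × 10^-5 M.
Fraction ionized = 6.17 × 10^-5 / 0.0003 = 0.2057 → 20.6%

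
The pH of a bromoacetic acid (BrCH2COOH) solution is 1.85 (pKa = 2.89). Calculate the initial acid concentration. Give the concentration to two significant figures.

[H+] = 10^(-1.85) = 1.41 × 10^-2 M = x
Ka = 10^(−2.89) = 1.29 × 10^-3
Ka = x²/(C₀ − x) ⇒ C₀ = x + x²/Ka
C₀ = 1.41 × 10^-2 + (1.41 × 10^-2)²/(1.29 × 10^-3) = 1.68 × 10^-1 M

C₀ = 1.7 × 10^-1 M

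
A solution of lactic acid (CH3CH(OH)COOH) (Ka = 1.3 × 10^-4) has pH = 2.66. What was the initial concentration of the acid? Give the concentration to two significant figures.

[H+] = 10^(-2.66) = 2.19 × 10^-3 M = x
Ka = x²/(C₀ − x) ⇒ C₀ = x + x²/Ka
C₀ = 2.19 × 10^-3 + (2.19 × 10^-3)²/(1.3 × 10^-4) = 3.91 × 10^-2 M

C₀ = 3.9 × 10^-2 M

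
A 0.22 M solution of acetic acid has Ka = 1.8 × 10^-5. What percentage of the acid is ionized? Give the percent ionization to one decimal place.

0.9%

CH3COOH ⇌ CH3COO- + H+; let x = [H+] at equilibrium.
x ≈ √(Ka·C₀) = √(1.8 × 10^-5 × 0.22) = 1.99 × 10^-3 M
% ionization = x/C₀ × 100% = 1.99 × 10^-3/0.22 × 100% = 0.9%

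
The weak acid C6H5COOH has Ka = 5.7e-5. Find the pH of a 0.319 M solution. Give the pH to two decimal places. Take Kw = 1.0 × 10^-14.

C6H5COOH ⇌ C6H5COO- + H+
From the ICE table, Ka = x²/(0.319 − x) = 5.7 × 10^-5.
Since Ka ≪ C₀, x ≈ √(Ka·C₀) = 4.26 × 10^-3 M.
Check: 1.3% ionized — well under 5%, approximation valid.
pH = −log[H+] = −log(4.26 × 10^-3) = 2.37

pH = 2.37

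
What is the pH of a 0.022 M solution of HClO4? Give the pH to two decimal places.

pH = 1.66

HClO4 is a strong acid and dissociates completely, so [H+] = 0.022 M.
pH = -log(0.022) = 1.66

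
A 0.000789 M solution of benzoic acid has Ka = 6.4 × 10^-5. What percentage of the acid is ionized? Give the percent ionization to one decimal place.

C6H5COOH ⇌ C6H5COO- + H+; let x = [H+] at equilibrium.
Solve x² + 6.4e-05x − 5.05e-08 = 0 → x = 1.95 × 10^-4 M
Fraction ionized = 1.95 × 10^-4 / 0.000789 = 0.2471 → 24.7%

24.7%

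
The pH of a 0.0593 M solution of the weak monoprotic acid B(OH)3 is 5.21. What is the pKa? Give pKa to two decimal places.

[H+] = 10^(-5.21) = 6.17 × 10^-6 M
At equilibrium [HA] = 0.0593 − 6.17 × 10^-6 = 5.93 × 10^-2 M
Ka = [H+][A-]/[HA] = (6.17 × 10^-6)² / 5.93 × 10^-2 = 6.42 × 10^-10
pKa = -log(6.42 × 10^-10) = 9.19

pKa = 9.19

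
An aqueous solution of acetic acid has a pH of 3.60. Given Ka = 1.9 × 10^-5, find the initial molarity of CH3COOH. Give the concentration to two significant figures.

[H+] = 10^(-3.60) = 2.51 × 10^-4 M = x
Ka = x²/(C₀ − x) ⇒ C₀ = x + x²/Ka
C₀ = 2.51 × 10^-4 + (2.51 × 10^-4)²/(1.9 × 10^-5) = 3.57 × 10^-3 M

C₀ = 3.6 × 10^-3 M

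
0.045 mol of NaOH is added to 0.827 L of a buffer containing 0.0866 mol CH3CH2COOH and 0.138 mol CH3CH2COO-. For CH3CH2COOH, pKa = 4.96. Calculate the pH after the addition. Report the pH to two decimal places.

pH = 5.60

OH- converts CH3CH2COOH to CH3CH2COO-: CH3CH2COOH → 0.0416 mol, CH3CH2COO- → 0.183 mol.
pH = pKa + log(n_CH3CH2COO-/n_CH3CH2COOH) = 4.96 + log(0.183/0.0416) = 4.96 + (+0.643)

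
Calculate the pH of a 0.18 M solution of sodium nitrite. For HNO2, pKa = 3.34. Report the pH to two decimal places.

pH = 8.30

NO2- is the conjugate base of the weak acid HNO2.
Ka = 10^(−3.34) = 4.57 × 10^-4
Kb = Kw/Ka = 1.0×10^-14 / 4.57 × 10^-4 = 2.19 × 10^-11
From the ICE table, Kb = [OH-]²/(0.18 − [OH-]) = 2.19 × 10^-11.
Neglecting [OH-] in the denominator: [OH-] = √(2.19 × 10^-11 × 0.18) = 1.99 × 10^-6 M
([OH-]/C₀ = 0.0011% < 5%, so the approximation holds.)
pOH = 5.70, so pH = 14.00 − pOH = 8.30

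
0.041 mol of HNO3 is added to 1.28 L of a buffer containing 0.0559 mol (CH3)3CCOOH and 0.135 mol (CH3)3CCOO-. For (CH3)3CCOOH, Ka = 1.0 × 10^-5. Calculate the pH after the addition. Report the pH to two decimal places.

After neutralization: n((CH3)3CCOOH) = 0.0969 mol, n((CH3)3CCOO-) = 0.094 mol.
pKa = −log(1.0 × 10^-5) = 5.000
pH = pKa + log(n_(CH3)3CCOO-/n_(CH3)3CCOOH) = 5.000 + log(0.094/0.0969) = 5.000 + (-0.013)

pH = 4.99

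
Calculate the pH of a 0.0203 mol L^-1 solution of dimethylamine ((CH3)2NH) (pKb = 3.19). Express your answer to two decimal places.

(CH3)2NH + H2O ⇌ (CH3)2NH2+ + OH-
Kb = 10^(−3.19) = 6.46 × 10^-4
Kb = x²/(0.0203 − x) = 6.46 × 10^-4
x is not negligible relative to C₀; solve x² + 0.000646·x − 1.31e-05 = 0.
x = [−0.000646 + √(0.000646² + 5.25e-05)]/2 = 3.31 × 10^-3 M
pOH = 2.48, so pH = 14.00 − pOH = 11.52

pH = 11.52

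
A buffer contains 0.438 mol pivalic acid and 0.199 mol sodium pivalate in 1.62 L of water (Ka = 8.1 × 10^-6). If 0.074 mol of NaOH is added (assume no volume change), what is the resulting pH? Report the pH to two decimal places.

After neutralization: n((CH3)3CCOOH) = 0.364 mol, n((CH3)3CCOO-) = 0.273 mol.
pKa = −log(8.1 × 10^-6) = 5.092
Henderson–Hasselbalch with mole ratio 0.273/0.364: pH = 5.092 + (-0.125)

pH = 4.97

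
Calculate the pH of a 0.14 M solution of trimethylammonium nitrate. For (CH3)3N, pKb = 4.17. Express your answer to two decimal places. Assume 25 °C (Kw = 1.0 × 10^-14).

(CH3)3NH+ is the conjugate acid of the weak base (CH3)3N.
Kb = 10^(−4.17) = 6.76 × 10^-5
Ka = Kw/Kb = 1.0×10^-14 / 6.76 × 10^-5 = 1.48 × 10^-10
From the ICE table, Ka = [H+]²/(0.14 − [H+]) = 1.48 × 10^-10.
Neglecting [H+] in the denominator: [H+] = √(1.48 × 10^-10 × 0.14) = 4.55 × 10^-6 M
([H+]/C₀ = 0.0033% < 5%, so the approximation holds.)
pH = −log(4.55 × 10^-6) = 5.34

pH = 5.34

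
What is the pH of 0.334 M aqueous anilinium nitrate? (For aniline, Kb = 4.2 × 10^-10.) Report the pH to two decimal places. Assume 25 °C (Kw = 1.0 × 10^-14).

C6H5NH3+ is the conjugate acid of the weak base C6H5NH2.
Ka = Kw/Kb = 1.0×10^-14 / 4.2 × 10^-10 = 2.38 × 10^-5
From the ICE table, Ka = [H+]²/(0.334 − [H+]) = 2.38 × 10^-5.
Since Ka ≪ C₀, [H+] ≈ √(Ka·C₀) = 2.82 × 10^-3 M.
Check: 0.84% ionized — well under 5%, approximation valid.
pH = −log(2.82 × 10^-3) = 2.55

pH = 2.55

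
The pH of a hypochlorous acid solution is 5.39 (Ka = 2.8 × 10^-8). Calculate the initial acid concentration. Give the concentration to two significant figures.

[H+] = 10^(-5.39) = 4.07 × 10^-6 M = x
Ka = x²/(C₀ − x) ⇒ C₀ = x + x²/Ka
C₀ = 4.07 × 10^-6 + (4.07 × 10^-6)²/(2.8 × 10^-8) = 5.96 × 10^-4 M

C₀ = 6.0 × 10^-4 M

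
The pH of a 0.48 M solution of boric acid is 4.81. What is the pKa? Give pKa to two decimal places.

[H+] = 10^(-4.81) = 1.55 × 10^-5 M
At equilibrium [HA] = 0.48 − 1.55 × 10^-5 = 4.80 × 10^-1 M
Ka = [H+][A-]/[HA] = (1.55 × 10^-5)² / 4.80 × 10^-1 = 5.01 × 10^-10
pKa = -log(5.01 × 10^-10) = 9.30

pKa = 9.30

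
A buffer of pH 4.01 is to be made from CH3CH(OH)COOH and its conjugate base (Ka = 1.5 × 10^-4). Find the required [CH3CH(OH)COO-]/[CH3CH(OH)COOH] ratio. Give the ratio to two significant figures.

pKa = -log(1.5 × 10^-4) = 3.824
pH = pKa + log(r) ⇒ log(r) = 4.01 − 3.824 = +0.186
r = [CH3CH(OH)COO-]/[CH3CH(OH)COOH] = 10^(+0.186) = 1.53

ratio = 1.5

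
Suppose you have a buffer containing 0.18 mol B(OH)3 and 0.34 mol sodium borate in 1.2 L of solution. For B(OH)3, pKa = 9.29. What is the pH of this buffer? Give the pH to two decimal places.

Henderson–Hasselbalch: pH = pKa + log([B(OH)4-]/[B(OH)3]) = 9.29 + log(0.34/0.18)
pH = 9.29 + (+0.276) = 9.57

pH = 9.57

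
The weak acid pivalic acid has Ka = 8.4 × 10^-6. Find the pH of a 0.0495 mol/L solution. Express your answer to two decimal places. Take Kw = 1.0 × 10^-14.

(CH3)3CCOOH ⇌ (CH3)3CCOO- + H+
Ka = [H+]²/(0.0495 − [H+]) = 8.4 × 10^-6
Since Ka ≪ C₀, [H+] ≈ √(Ka·C₀) = 6.45 × 10^-4 M.
Check: 1.3% ionized — well under 5%, approximation valid.
pH = −log(6.45 × 10^-4) = 3.19

pH = 3.19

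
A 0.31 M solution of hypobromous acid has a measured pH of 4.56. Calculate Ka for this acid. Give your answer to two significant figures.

Ka = 2.4 × 10^-9

[H+] = 10^(-4.56) = 2.75 × 10^-5 M
At equilibrium [HA] = 0.31 − 2.75 × 10^-5 = 3.10 × 10^-1 M
Ka = [H+][A-]/[HA] = (2.75 × 10^-5)² / 3.10 × 10^-1 = 2.4 × 10^-9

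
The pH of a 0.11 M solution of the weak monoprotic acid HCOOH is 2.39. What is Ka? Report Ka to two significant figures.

Ka = 1.6 × 10^-4

[H+] = 10^(-2.39) = 4.07 × 10^-3 M
At equilibrium [HA] = 0.11 − 4.07 × 10^-3 = 1.06 × 10^-1 M
Ka = [H+][A-]/[HA] = (4.07 × 10^-3)² / 1.06 × 10^-1 = 1.6 × 10^-4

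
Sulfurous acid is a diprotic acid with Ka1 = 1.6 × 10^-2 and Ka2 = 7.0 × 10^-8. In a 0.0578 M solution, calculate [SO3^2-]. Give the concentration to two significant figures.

7.0 × 10^-8 M

First ionization gives [H+] ≈ [HSO3-] = 2.34 × 10^-2 M.
Second step: Ka2 = [H+][SO3^2-]/[HSO3-] ≈ [SO3^2-] (since [H+] ≈ [HSO3-]).
So [SO3^2-] ≈ Ka2.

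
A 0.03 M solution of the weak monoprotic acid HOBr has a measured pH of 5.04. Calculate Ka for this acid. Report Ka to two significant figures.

Ka = 2.8 × 10^-9

[H+] = 10^(-5.04) = 9.12 × 10^-6 M
At equilibrium [HA] = 0.03 − 9.12 × 10^-6 = 3.00 × 10^-2 M
Ka = [H+][A-]/[HA] = (9.12 × 10^-6)² / 3.00 × 10^-2 = 2.8 × 10^-9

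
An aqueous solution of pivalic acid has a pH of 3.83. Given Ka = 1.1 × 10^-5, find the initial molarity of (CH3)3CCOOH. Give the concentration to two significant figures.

C₀ = 2.1 × 10^-3 M

[H+] = 10^(-3.83) = 1.48 × 10^-4 M = x
Ka = x²/(C₀ − x) ⇒ C₀ = x + x²/Ka
C₀ = 1.48 × 10^-4 + (1.48 × 10^-4)²/(1.1 × 10^-5) = 2.14 × 10^-3 M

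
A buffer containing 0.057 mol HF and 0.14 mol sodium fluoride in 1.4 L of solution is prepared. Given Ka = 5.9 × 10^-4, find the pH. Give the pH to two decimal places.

pKa = −log(5.9 × 10^-4) = 3.229
Henderson–Hasselbalch: pH = pKa + log([F-]/[HF]) = 3.229 + log(0.14/0.057)
pH = 3.229 + (+0.390) = 3.62

pH = 3.62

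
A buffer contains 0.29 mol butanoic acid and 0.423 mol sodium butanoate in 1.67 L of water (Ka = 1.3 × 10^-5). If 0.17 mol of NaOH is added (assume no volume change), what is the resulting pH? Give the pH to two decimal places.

After neutralization: n(CH3(CH2)2COOH) = 0.12 mol, n(CH3(CH2)2COO-) = 0.593 mol.
pKa = −log(1.3 × 10^-5) = 4.886
pH = pKa + log([A⁻]/[HA]) = 4.886 + log(0.593/0.12) = 4.886 +0.694

pH = 5.58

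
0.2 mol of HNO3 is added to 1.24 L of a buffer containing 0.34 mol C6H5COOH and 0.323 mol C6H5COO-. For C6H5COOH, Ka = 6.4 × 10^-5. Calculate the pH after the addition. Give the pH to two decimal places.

pH = 3.55

Added H+ converts C6H5COO- to C6H5COOH: C6H5COOH → 0.54 mol, C6H5COO- → 0.123 mol.
pKa = −log(6.4 × 10^-5) = 4.194
pH = pKa + log([A⁻]/[HA]) = 4.194 + log(0.123/0.54) = 4.194 -0.642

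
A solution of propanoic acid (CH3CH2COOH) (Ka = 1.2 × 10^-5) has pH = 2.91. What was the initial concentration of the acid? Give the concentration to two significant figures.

C₀ = 1.3 × 10^-1 M

[H+] = 10^(-2.91) = 1.23 × 10^-3 M = x
Ka = x²/(C₀ − x) ⇒ C₀ = x + x²/Ka
C₀ = 1.23 × 10^-3 + (1.23 × 10^-3)²/(1.2 × 10^-5) = 1.27 × 10^-1 M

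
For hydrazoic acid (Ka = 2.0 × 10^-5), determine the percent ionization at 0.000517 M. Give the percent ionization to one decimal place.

17.8%

HN3 ⇌ N3- + H+; let x = [H+] at equilibrium.
Ka = x²/(C₀ − x); solving the quadratic gives x = 9.22 × 10^-5 M.
% ionization = x/C₀ × 100% = 9.22 × 10^-5/0.000517 × 100% = 17.8%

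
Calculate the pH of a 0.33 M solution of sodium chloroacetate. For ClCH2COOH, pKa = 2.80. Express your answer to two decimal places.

pH = 8.16

ClCH2COO- is the conjugate base of the weak acid ClCH2COOH.
Ka = 10^(−2.80) = 1.58 × 10^-3
Kb = Kw/Ka = 1.0×10^-14 / 1.58 × 10^-3 = 6.33 × 10^-12
Kb = x²/(0.33 − x) = 6.33 × 10^-12
Neglecting x in the denominator: x = √(6.33 × 10^-12 × 0.33) = 1.45 × 10^-6 M
(x/C₀ = 0.00044% < 5%, so the approximation holds.)
pOH = 5.84, so pH = 14.00 − pOH = 8.16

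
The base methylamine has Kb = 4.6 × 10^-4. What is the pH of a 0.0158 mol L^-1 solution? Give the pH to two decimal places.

CH3NH2 + H2O ⇌ CH3NH3+ + OH-
Let x = [OH-] at equilibrium. Kb = x²/(0.0158 − x).
Here C₀/Kb ≈ 34.3, so the small-x approximation fails. Use the quadratic:
x = [−0.00046 + √(0.00046² + 2.91e-05)]/2 = 2.48 × 10^-3 M
pOH = 2.61, so pH = 14.00 − pOH = 11.39

pH = 11.39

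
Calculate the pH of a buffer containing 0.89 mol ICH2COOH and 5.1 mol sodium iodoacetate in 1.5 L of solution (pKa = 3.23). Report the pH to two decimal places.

Henderson–Hasselbalch: pH = pKa + log([ICH2COO-]/[ICH2COOH]) = 3.23 + log(5.1/0.89)
pH = 3.23 + (+0.758) = 3.99

pH = 3.99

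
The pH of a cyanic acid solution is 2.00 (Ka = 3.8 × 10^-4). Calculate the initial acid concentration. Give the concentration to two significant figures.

C₀ = 2.7 × 10^-1 M

[H+] = 10^(-2.00) = 1.00 × 10^-2 M = x
Ka = x²/(C₀ − x) ⇒ C₀ = x + x²/Ka
C₀ = 1.00 × 10^-2 + (1.00 × 10^-2)²/(3.8 × 10^-4) = 2.73 × 10^-1 M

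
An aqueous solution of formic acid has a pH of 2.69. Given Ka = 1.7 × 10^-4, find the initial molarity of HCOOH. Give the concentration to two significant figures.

C₀ = 2.7 × 10^-2 M

[H+] = 10^(-2.69) = 2.04 × 10^-3 M = x
Ka = x²/(C₀ − x) ⇒ C₀ = x + x²/Ka
C₀ = 2.04 × 10^-3 + (2.04 × 10^-3)²/(1.7 × 10^-4) = 2.65 × 10^-2 M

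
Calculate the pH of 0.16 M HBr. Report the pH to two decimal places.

pH = 0.80

HBr is a strong acid and dissociates completely, so [H+] = 0.16 M.
pH = -log(0.16) = 0.80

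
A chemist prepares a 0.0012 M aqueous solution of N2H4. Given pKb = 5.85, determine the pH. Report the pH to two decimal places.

N2H4 + H2O ⇌ N2H5+ + OH-
Kb = 10^(−5.85) = 1.41 × 10^-6
From the ICE table, Kb = [OH-]²/(0.0012 − [OH-]) = 1.41 × 10^-6.
Assume [OH-] ≪ 0.0012: [OH-] ≈ √(1.41 × 10^-6 × 0.0012) = 4.11 × 10^-5 M
pOH = −log(4.11 × 10^-5) = 4.39; pH = 14.00 − 4.39 = 9.61

pH = 9.61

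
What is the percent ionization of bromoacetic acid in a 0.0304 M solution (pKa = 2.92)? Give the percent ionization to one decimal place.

18.0%

BrCH2COOH ⇌ BrCH2COO- + H+; let x = [H+] at equilibrium.
Ka = 10^(−2.92) = 1.20 × 10^-3
Ka = x²/(C₀ − x); solving the quadratic gives x = 5.47 × 10^-3 M.
Fraction ionized = 5.47 × 10^-3 / 0.0304 = 0.1799 → 18.0%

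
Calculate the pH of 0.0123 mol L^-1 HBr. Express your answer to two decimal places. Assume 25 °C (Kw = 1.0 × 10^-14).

HBr is a strong acid and dissociates completely, so [H+] = 0.0123 M.
pH = -log(0.0123) = 1.91

pH = 1.91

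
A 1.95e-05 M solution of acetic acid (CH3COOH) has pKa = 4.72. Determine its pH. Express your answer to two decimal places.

pH = 4.92

CH3COOH ⇌ CH3COO- + H+
Ka = 10^(−4.72) = 1.91 × 10^-5
Let x = [H+] at equilibrium. Ka = x²/(1.95e-05 − x).
Here C₀/Ka ≈ 1.02, so the small-x approximation fails. Use the quadratic:
x = (−Ka + √(Ka² + 4·Ka·C₀))/2 = 1.20 × 10^-5 M
pH = −log[H+] = −log(1.20 × 10^-5) = 4.92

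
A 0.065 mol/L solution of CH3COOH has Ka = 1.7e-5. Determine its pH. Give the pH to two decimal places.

CH3COOH ⇌ CH3COO- + H+
From the ICE table, Ka = [H+]²/(0.065 − [H+]) = 1.7 × 10^-5.
Since Ka ≪ C₀, [H+] ≈ √(Ka·C₀) = 1.05 × 10^-3 M.
([H+]/C₀ = 1.6% < 5%, so the approximation holds.)
pH = −log[H+] = −log(1.05 × 10^-3) = 2.98

pH = 2.98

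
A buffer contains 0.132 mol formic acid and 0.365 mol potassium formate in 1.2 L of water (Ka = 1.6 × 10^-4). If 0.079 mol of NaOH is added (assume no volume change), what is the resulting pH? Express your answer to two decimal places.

OH- converts HCOOH to HCOO-: HCOOH → 0.053 mol, HCOO- → 0.444 mol.
pKa = −log(1.6 × 10^-4) = 3.796
pH = pKa + log(n_HCOO-/n_HCOOH) = 3.796 + log(0.444/0.053) = 3.796 + (+0.923)

pH = 4.72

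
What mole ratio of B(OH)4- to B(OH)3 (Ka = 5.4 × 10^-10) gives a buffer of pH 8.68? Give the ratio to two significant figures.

pKa = -log(5.4 × 10^-10) = 9.268
pH = pKa + log(r) ⇒ log(r) = 8.68 − 9.268 = -0.588
r = [B(OH)4-]/[B(OH)3] = 10^(-0.588) = 0.258

ratio = 0.26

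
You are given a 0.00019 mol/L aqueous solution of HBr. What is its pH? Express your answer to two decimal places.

pH = 3.72

HBr is a strong acid and dissociates completely, so [H+] = 0.00019 M.
pH = -log(0.00019) = 3.72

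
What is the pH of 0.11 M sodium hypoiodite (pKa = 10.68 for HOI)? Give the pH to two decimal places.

pH = 11.85

OI- is the conjugate base of the weak acid HOI.
Ka = 10^(−10.68) = 2.09 × 10^-11
Kb = Kw/Ka = 1.0×10^-14 / 2.09 × 10^-11 = 4.78 × 10^-4
Kb = [OH-]²/(0.11 − [OH-]) = 4.78 × 10^-4
The 5% rule fails; solving [OH-]² + Kb·[OH-] − Kb·C₀ = 0 exactly:
[OH-] = (−Kb + √(Kb² + 4·Kb·C₀))/2 = 7.02 × 10^-3 M
pOH = 2.15, so pH = 14.00 − pOH = 11.85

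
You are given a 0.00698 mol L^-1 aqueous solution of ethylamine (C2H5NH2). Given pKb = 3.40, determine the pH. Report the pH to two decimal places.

pH = 11.17

C2H5NH2 + H2O ⇌ C2H5NH3+ + OH-
Kb = 10^(−3.40) = 3.98 × 10^-4
Kb = [OH-]²/(0.00698 − [OH-]) = 3.98 × 10^-4
Here C₀/Kb ≈ 17.5, so the small-[OH-] approximation fails. Use the quadratic:
[OH-] = (−Kb + √(Kb² + 4·Kb·C₀))/2 = 1.48 × 10^-3 M
pOH = −log(1.48 × 10^-3) = 2.83; pH = 14.00 − 2.83 = 11.17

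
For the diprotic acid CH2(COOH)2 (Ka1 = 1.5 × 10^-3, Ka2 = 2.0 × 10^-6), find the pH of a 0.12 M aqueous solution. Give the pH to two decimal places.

Ka1 ≫ Ka2, so treat the first dissociation as the only significant source of H+.
Ka1 = x²/(0.12 − x) = 1.5 × 10^-3
Solving the quadratic: x = (−Ka1 + √(Ka1² + 4·Ka1·C₀))/2 = 1.27 × 10^-2 M
pH = −log(1.27 × 10^-2) = 1.90

pH = 1.90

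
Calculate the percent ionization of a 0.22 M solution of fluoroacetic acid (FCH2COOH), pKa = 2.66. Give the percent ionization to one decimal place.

FCH2COOH ⇌ FCH2COO- + H+; let x = [H+] at equilibrium.
Ka = 10^(−2.66) = 2.19 × 10^-3
Solve x² + 0.00219x − 0.000482 = 0 → x = 2.09 × 10^-2 M
Fraction ionized = 2.09 × 10^-2 / 0.22 = 0.0950 → 9.5%

9.5%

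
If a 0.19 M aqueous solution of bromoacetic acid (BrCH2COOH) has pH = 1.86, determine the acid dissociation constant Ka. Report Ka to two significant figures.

[H+] = 10^(-1.86) = 1.38 × 10^-2 M
At equilibrium [HA] = 0.19 − 1.38 × 10^-2 = 1.76 × 10^-1 M
Ka = [H+][A-]/[HA] = (1.38 × 10^-2)² / 1.76 × 10^-1 = 1.1 × 10^-3

Ka = 1.1 × 10^-3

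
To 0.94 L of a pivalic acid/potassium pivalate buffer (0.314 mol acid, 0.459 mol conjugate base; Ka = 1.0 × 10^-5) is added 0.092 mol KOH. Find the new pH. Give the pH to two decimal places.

After neutralization: n((CH3)3CCOOH) = 0.222 mol, n((CH3)3CCOO-) = 0.551 mol.
pKa = −log(1.0 × 10^-5) = 5.000
pH = pKa + log(n_(CH3)3CCOO-/n_(CH3)3CCOOH) = 5.000 + log(0.551/0.222) = 5.000 + (+0.395)

pH = 5.39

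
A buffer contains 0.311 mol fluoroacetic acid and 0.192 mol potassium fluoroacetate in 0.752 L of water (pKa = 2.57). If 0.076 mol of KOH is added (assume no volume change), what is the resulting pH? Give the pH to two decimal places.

After neutralization: n(FCH2COOH) = 0.235 mol, n(FCH2COO-) = 0.268 mol.
pH = pKa + log([A⁻]/[HA]) = 2.57 + log(0.268/0.235) = 2.57 +0.057

pH = 2.63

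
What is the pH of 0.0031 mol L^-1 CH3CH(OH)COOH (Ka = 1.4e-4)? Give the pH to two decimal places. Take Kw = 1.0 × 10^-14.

CH3CH(OH)COOH ⇌ CH3CH(OH)COO- + H+
Ka = x²/(0.0031 − x) = 1.4 × 10^-4
x is not negligible relative to C₀; solve x² + 0.00014·x − 4.34e-07 = 0.
x = [−0.00014 + √(0.00014² + 1.74e-06)]/2 = 5.92 × 10^-4 M
pH = −log[H+] = −log(5.92 × 10^-4) = 3.23

pH = 3.23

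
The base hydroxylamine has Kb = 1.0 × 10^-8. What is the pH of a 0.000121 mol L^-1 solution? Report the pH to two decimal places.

pH = 8.04

NH2OH + H2O ⇌ NH3OH+ + OH-
From the ICE table, Kb = x²/(0.000121 − x) = 1.0 × 10^-8.
Neglecting x in the denominator: x = √(1.0 × 10^-8 × 0.000121) = 1.10 × 10^-6 M
Check: 0.91% ionized — well under 5%, approximation valid.
pOH = −log(1.10 × 10^-6) = 5.96; pH = 14.00 − 5.96 = 8.04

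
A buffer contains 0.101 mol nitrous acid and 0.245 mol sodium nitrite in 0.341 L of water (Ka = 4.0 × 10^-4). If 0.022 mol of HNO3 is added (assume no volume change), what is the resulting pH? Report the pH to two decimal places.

Added H+ converts NO2- to HNO2: HNO2 → 0.123 mol, NO2- → 0.223 mol.
pKa = −log(4.0 × 10^-4) = 3.398
pH = pKa + log(n_NO2-/n_HNO2) = 3.398 + log(0.223/0.123) = 3.398 + (+0.258)

pH = 3.66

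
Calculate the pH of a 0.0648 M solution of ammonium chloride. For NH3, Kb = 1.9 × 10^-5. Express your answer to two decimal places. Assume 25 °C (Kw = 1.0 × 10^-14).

pH = 5.23

NH4+ is the conjugate acid of the weak base NH3.
Ka = Kw/Kb = 1.0×10^-14 / 1.9 × 10^-5 = 5.26 × 10^-10
Ka = [H+]²/(0.0648 − [H+]) = 5.26 × 10^-10
Neglecting [H+] in the denominator: [H+] = √(5.26 × 10^-10 × 0.0648) = 5.84 × 10^-6 M
([H+]/C₀ = 0.009% < 5%, so the approximation holds.)
pH = −log(5.84 × 10^-6) = 5.23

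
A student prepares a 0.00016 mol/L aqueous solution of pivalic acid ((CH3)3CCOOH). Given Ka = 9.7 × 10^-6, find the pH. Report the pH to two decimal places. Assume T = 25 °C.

(CH3)3CCOOH ⇌ (CH3)3CCOO- + H+
From the ICE table, Ka = [H+]²/(0.00016 − [H+]) = 9.7 × 10^-6.
[H+] is not negligible relative to C₀; solve [H+]² + 9.7e-06·[H+] − 1.55e-09 = 0.
[H+] = [−9.7e-06 + √(9.7e-06² + 6.21e-09)]/2 = 3.48 × 10^-5 M
pH = −log(3.48 × 10^-5) = 4.46

pH = 4.46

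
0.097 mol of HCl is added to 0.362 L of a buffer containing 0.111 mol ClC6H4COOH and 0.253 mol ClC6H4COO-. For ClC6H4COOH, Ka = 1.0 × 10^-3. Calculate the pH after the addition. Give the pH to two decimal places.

After neutralization: n(ClC6H4COOH) = 0.208 mol, n(ClC6H4COO-) = 0.156 mol.
pKa = −log(1.0 × 10^-3) = 3.000
pH = pKa + log([A⁻]/[HA]) = 3.000 + log(0.156/0.208) = 3.000 -0.125

pH = 2.88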